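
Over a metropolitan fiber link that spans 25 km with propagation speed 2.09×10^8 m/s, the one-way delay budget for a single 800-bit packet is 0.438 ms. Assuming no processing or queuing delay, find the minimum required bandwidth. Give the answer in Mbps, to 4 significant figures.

Propagation delay = 25000 / 209000000 = 0.119617 ms.
Transmission budget = 0.438 − 0.119617 = 0.318383 ms.
R ≥ L / t_tx = 800 bits / 0.000318383 s = 2.513 Mbps.

2.513 Mbps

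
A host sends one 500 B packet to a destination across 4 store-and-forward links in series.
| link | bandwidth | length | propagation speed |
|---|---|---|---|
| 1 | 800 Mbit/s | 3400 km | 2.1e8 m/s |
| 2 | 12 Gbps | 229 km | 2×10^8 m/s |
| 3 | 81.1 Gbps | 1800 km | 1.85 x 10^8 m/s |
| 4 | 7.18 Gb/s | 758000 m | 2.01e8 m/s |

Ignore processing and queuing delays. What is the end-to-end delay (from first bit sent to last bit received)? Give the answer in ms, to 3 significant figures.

30.8 ms

L = 500 × 8 = 4000 bits.
Transmission delays (L/R per hop): 0.005, 0.000333333, 4.93218e-05, 0.000557103 ms; sum = 0.00593976 ms.
Propagation delays (d/s per hop): 16.1905, 1.145, 9.72973, 3.77114 ms; sum = 30.8364 ms.
End-to-end = 30.8 ms.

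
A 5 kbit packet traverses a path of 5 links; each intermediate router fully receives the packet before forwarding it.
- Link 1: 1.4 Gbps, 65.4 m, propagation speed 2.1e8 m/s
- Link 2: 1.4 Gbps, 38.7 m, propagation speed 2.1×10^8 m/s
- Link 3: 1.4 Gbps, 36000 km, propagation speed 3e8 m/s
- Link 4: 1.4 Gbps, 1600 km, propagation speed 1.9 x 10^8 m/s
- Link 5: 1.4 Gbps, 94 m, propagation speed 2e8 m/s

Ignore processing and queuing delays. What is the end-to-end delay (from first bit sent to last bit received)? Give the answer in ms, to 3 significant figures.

L = 5000 bits.
Transmission delay per hop = L/R = 5000/1400000000 = 0.00357143 ms; 5 hops → 0.0178571 ms.
Propagation delays (d/s per hop): 0.000311429, 0.000184286, 120, 8.42105, 0.00047 ms; sum = 128.422 ms.
End-to-end = 128 ms.

128 ms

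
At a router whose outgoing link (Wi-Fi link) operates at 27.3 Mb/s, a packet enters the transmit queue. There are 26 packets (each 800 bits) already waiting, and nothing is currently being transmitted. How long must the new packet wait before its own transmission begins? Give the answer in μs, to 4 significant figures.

761.9 μs

Each queued packet: L/R = 800/27300000 = 29.304 μs.
26 queued → 761.905 μs.
Queuing delay = 761.9 μs.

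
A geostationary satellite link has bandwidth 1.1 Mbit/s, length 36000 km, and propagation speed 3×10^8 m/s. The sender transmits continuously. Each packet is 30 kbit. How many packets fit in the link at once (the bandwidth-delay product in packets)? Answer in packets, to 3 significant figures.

Propagation delay = 36000000 / 300000000 = 0.12 s.
BDP = R × t_prop = 1100000 × 0.12 = 132000 bits.
In packets of 30000 bits: 4.40 packets.

4.40 packets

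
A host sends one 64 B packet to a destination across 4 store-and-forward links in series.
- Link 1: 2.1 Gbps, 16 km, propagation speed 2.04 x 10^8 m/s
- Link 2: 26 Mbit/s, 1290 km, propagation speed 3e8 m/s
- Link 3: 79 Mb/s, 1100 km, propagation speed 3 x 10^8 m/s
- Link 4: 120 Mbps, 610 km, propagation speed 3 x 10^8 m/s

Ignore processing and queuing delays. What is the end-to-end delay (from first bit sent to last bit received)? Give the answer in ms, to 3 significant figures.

L = 64 × 8 = 512 bits.
Transmission delays (L/R per hop): 0.00024381, 0.0196923, 0.00648101, 0.00426667 ms; sum = 0.0306838 ms.
Propagation delays (d/s per hop): 0.0784314, 4.3, 3.66667, 2.03333 ms; sum = 10.0784 ms.
End-to-end = 10.1 ms.

10.1 ms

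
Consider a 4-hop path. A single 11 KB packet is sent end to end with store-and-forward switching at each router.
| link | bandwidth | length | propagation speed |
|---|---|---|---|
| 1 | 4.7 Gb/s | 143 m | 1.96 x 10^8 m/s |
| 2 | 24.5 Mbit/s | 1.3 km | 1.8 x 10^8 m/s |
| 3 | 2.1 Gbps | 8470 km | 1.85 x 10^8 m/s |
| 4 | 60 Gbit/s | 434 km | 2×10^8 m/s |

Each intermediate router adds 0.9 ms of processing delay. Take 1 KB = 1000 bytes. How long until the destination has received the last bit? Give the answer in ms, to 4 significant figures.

54.32 ms

L = 88000 bits.
Transmission delays (L/R per hop): 0.0187234, 3.59184, 0.0419048, 0.00146667 ms; sum = 3.65393 ms.
Propagation delays (d/s per hop): 0.000729592, 0.00722222, 45.7838, 2.17 ms; sum = 47.9617 ms.
Processing at 3 router(s): 3 × 0.9 ms = 2.7 ms.
End-to-end = 54.32 ms.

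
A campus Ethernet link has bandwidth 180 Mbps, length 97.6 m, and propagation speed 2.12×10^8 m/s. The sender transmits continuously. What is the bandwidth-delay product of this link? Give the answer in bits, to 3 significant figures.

Propagation delay = 97.6 / 212000000 = 4.60377e-07 s.
BDP = R × t_prop = 180000000 × 4.60377e-07 = 82.8679 bits.

82.9 bits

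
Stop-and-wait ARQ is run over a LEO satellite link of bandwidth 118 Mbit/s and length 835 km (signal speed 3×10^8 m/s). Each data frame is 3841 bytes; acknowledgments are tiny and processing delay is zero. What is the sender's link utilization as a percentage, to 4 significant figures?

4.469 %

t_tx = L/R = 30728/118000000 = 0.000260407 s.
t_prop = 835000/300000000 = 0.00278333 s; RTT = 0.00556667 s.
Cycle = t_tx + RTT = 0.00582707 s.
Utilization = t_tx / cycle = 0.000260407/0.00582707 = 4.469 %.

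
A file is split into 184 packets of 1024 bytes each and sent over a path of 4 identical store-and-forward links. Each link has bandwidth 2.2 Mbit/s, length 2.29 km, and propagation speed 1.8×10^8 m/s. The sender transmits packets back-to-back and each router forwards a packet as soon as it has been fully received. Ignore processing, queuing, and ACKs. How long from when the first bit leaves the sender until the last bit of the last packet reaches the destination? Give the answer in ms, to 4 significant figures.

696.4 ms

Per-hop transmission t_tx = L/R = 8192/2200000 = 3.72364 ms.
Per-hop propagation t_prop = 2290/180000000 = 0.0127222 ms.
Pipeline fill: first packet needs 4·t_tx to clear all hops; remaining 183 packets each add one t_tx.
Total = (4+184-1)·t_tx + 4·t_prop = 187·3.72364 + 4·0.0127222 = 696.4 ms.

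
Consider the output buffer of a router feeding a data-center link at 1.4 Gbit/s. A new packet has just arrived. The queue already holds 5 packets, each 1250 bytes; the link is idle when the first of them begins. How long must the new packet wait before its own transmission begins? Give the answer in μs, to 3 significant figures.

Each queued packet: L/R = 10000/1400000000 = 7.14286 μs.
5 queued → 35.7143 μs.
Queuing delay = 35.7 μs.

35.7 μs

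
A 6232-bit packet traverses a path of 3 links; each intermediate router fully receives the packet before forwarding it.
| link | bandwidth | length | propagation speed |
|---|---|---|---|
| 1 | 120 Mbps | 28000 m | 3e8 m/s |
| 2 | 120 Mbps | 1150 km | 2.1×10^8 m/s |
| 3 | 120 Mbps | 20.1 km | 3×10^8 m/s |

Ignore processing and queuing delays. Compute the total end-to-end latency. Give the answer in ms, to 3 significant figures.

5.79 ms

Transmission delay per hop = L/R = 6232/120000000 = 0.0519333 ms; 3 hops → 0.1558 ms.
Propagation delays (d/s per hop): 0.0933333, 5.47619, 0.067 ms; sum = 5.63652 ms.
End-to-end = 5.79 ms.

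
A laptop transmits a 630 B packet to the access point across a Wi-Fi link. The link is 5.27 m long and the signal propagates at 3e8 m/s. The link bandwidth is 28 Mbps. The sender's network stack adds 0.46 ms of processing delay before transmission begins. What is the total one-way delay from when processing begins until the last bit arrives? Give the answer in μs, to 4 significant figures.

L = 630 × 8 = 5040 bits.
Transmission delay = L/R = 5040 / 28000000 = 180 μs.
Propagation delay = d/s = 5.27 m / 300000000 m/s = 0.0175667 μs.
Plus processing delay 0.46 ms = 460 μs.
Total = 640.0 μs.

640.0 μs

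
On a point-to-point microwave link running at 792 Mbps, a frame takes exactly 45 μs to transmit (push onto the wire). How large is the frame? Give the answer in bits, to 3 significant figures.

35600 bits

L = R × t_tx = 792000000 b/s × 4.5e-05 s = 35640 bits.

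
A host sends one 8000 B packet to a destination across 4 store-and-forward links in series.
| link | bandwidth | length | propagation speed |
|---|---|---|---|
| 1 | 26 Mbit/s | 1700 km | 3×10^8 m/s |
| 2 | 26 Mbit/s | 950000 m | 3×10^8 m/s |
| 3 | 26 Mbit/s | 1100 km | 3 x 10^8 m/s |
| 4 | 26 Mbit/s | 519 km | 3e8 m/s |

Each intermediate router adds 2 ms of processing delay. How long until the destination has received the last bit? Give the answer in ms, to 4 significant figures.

L = 8000 × 8 = 64000 bits.
Transmission delay per hop = L/R = 64000/26000000 = 2.46154 ms; 4 hops → 9.84615 ms.
Propagation delays (d/s per hop): 5.66667, 3.16667, 3.66667, 1.73 ms; sum = 14.23 ms.
Processing at 3 router(s): 3 × 2 ms = 6 ms.
End-to-end = 30.08 ms.

30.08 ms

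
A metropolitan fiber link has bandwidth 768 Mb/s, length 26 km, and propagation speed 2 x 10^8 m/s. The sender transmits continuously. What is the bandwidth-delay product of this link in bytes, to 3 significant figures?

12500 bytes

Propagation delay = 26000 / 200000000 = 0.00013 s.
BDP = R × t_prop = 768000000 × 0.00013 = 99840 bits.
In bytes: 99840/8 = 12500 bytes.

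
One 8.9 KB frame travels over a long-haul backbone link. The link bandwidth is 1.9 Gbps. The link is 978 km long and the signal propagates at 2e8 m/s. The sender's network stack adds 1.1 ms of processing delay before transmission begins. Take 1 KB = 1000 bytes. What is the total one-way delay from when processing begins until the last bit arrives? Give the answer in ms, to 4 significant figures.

6.027 ms

L = 71200 bits.
Transmission delay = L/R = 71200 / 1900000000 = 0.0374737 ms.
Propagation delay = d/s = 978000 m / 200000000 m/s = 4.89 ms.
Plus processing delay 1.1 ms = 1.1 ms.
Total = 6.027 ms.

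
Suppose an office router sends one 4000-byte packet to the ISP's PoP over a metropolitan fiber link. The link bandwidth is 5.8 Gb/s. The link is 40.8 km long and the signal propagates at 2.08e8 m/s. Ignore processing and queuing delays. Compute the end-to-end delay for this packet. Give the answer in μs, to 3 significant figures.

L = 4000 × 8 = 32000 bits.
Transmission delay = L/R = 32000 / 5800000000 = 5.51724 μs.
Propagation delay = d/s = 40800 m / 208000000 m/s = 196.154 μs.
Total = 202 μs.

202 μs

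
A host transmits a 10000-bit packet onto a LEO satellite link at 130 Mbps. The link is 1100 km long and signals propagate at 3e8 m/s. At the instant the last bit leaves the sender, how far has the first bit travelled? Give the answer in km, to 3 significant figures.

t_tx = L/R = 10000/130000000 = 7.69231e-05 s.
Distance = s × t_tx = 300000000 × 7.69231e-05 = 23.1 km.

23.1 km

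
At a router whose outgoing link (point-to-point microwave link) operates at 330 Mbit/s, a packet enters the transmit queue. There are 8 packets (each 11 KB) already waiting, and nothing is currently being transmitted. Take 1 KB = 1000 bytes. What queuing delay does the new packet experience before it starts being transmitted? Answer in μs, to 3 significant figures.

2130 μs

Each queued packet: L/R = 88000/330000000 = 266.667 μs.
8 queued → 2133.33 μs.
Queuing delay = 2130 μs.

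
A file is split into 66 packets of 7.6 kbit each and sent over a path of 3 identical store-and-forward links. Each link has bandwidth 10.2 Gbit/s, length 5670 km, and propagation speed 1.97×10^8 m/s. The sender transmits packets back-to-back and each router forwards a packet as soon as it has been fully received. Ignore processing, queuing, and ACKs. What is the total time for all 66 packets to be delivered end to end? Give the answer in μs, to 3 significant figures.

Per-hop transmission t_tx = L/R = 7600/10200000000 = 0.745098 μs.
Per-hop propagation t_prop = 5670000/197000000 = 28781.7 μs.
Pipeline fill: first packet needs 3·t_tx to clear all hops; remaining 65 packets each add one t_tx.
Total = (3+66-1)·t_tx + 3·t_prop = 68·0.745098 + 3·28781.7 = 86400 μs.

86400 μs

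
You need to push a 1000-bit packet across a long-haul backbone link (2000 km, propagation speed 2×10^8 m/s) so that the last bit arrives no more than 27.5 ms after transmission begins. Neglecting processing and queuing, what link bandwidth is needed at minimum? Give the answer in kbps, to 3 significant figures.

57.1 kbps

Propagation delay = 2000000 / 200000000 = 10 ms.
Transmission budget = 27.5 − 10 = 17.5 ms.
R ≥ L / t_tx = 1000 bits / 0.0175 s = 57.1 kbps.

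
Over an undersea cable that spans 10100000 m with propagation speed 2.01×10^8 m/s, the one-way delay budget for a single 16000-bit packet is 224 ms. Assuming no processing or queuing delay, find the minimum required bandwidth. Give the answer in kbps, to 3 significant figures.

92.1 kbps

Propagation delay = 10100000 / 2.01e+08 = 50.2488 ms.
Transmission budget = 224 − 50.2488 = 173.751 ms.
R ≥ L / t_tx = 16000 bits / 0.173751 s = 92.1 kbps.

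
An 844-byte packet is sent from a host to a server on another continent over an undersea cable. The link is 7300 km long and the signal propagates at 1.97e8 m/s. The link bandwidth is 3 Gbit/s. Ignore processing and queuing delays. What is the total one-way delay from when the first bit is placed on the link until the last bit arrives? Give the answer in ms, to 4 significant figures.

37.06 ms

L = 844 × 8 = 6752 bits.
Transmission delay = L/R = 6752 / 3000000000 = 0.00225067 ms.
Propagation delay = d/s = 7300000 m / 197000000 m/s = 37.0558 ms.
Total = 37.06 ms.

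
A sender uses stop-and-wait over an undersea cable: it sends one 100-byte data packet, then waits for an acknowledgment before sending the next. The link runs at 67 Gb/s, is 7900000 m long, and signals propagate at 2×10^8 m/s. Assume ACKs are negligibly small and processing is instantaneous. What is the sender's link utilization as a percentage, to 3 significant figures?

0.0000151 %

t_tx = L/R = 800/67000000000 = 1.19403e-08 s.
t_prop = 7900000/200000000 = 0.0395 s; RTT = 0.079 s.
Cycle = t_tx + RTT = 0.079 s.
Utilization = t_tx / cycle = 1.19403e-08/0.079 = 0.0000151 %.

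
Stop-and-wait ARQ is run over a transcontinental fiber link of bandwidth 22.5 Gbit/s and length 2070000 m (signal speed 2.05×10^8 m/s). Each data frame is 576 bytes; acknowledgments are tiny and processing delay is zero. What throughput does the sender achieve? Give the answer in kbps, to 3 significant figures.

228 kbps

t_tx = L/R = 4608/22500000000 = 2.048e-07 s.
t_prop = 2070000/2.05e+08 = 0.0100976 s; RTT = 0.0201951 s.
Cycle = t_tx + RTT = 0.0201953 s.
Throughput = L / cycle = 4608 / 0.0201953 = 228 kbps.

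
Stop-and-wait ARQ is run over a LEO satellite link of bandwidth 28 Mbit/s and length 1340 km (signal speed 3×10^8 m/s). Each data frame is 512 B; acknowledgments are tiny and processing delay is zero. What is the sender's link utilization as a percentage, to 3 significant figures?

t_tx = L/R = 4096/28000000 = 0.000146286 s.
t_prop = 1340000/300000000 = 0.00446667 s; RTT = 0.00893333 s.
Cycle = t_tx + RTT = 0.00907962 s.
Utilization = t_tx / cycle = 0.000146286/0.00907962 = 1.61 %.

1.61 %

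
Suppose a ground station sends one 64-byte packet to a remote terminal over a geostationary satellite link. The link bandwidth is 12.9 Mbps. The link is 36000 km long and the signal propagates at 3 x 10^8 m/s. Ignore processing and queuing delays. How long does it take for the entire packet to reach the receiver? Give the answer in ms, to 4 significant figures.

120.0 ms

L = 64 × 8 = 512 bits.
Transmission delay = L/R = 512 / 12900000 = 0.0396899 ms.
Propagation delay = d/s = 36000000 m / 300000000 m/s = 120 ms.
Total = 120.0 ms.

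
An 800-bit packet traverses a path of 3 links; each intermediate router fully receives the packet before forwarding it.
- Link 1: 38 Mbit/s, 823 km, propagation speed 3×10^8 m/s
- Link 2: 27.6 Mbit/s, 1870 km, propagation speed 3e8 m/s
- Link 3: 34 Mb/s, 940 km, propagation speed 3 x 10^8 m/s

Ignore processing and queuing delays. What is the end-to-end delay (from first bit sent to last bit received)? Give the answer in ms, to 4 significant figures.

Transmission delays (L/R per hop): 0.0210526, 0.0289855, 0.0235294 ms; sum = 0.0735676 ms.
Propagation delays (d/s per hop): 2.74333, 6.23333, 3.13333 ms; sum = 12.11 ms.
End-to-end = 12.18 ms.

12.18 ms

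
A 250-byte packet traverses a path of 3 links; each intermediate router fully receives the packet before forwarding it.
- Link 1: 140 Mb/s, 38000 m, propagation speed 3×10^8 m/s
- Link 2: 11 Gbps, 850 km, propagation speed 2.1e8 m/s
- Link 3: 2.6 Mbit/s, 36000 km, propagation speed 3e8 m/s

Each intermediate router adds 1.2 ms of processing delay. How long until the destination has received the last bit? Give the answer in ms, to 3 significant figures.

L = 250 × 8 = 2000 bits.
Transmission delays (L/R per hop): 0.0142857, 0.000181818, 0.769231 ms; sum = 0.783698 ms.
Propagation delays (d/s per hop): 0.126667, 4.04762, 120 ms; sum = 124.174 ms.
Processing at 2 router(s): 2 × 1.2 ms = 2.4 ms.
End-to-end = 127 ms.

127 ms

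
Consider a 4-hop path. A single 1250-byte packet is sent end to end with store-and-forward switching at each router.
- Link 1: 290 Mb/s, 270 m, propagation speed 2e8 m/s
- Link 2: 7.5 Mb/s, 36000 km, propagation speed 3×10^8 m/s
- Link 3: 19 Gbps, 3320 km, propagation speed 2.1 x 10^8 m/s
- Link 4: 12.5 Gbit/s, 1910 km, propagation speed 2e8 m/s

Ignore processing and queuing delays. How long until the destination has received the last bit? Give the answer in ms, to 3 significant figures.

L = 1250 × 8 = 10000 bits.
Transmission delays (L/R per hop): 0.0344828, 1.33333, 0.000526316, 0.0008 ms; sum = 1.36914 ms.
Propagation delays (d/s per hop): 0.00135, 120, 15.8095, 9.55 ms; sum = 145.361 ms.
End-to-end = 147 ms.

147 ms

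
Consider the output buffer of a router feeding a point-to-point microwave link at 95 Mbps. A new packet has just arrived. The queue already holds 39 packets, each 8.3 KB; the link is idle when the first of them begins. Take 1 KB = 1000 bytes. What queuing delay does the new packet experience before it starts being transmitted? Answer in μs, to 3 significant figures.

27300 μs

Each queued packet: L/R = 66400/95000000 = 698.947 μs.
39 queued → 27258.9 μs.
Queuing delay = 27300 μs.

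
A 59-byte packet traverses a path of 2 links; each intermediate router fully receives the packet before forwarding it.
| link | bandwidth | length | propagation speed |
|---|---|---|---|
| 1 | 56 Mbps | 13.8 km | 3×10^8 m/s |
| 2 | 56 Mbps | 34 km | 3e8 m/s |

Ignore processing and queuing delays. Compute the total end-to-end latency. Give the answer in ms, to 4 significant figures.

0.1762 ms

L = 59 × 8 = 472 bits.
Transmission delay per hop = L/R = 472/56000000 = 0.00842857 ms; 2 hops → 0.0168571 ms.
Propagation delays (d/s per hop): 0.046, 0.113333 ms; sum = 0.159333 ms.
End-to-end = 0.1762 ms.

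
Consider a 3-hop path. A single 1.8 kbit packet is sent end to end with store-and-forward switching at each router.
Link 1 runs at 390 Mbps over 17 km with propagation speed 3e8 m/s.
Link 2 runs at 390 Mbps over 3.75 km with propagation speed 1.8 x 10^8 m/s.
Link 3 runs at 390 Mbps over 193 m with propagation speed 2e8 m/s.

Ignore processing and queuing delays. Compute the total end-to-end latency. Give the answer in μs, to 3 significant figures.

92.3 μs

L = 1800 bits.
Transmission delay per hop = L/R = 1800/390000000 = 4.61538 μs; 3 hops → 13.8462 μs.
Propagation delays (d/s per hop): 56.6667, 20.8333, 0.965 μs; sum = 78.465 μs.
End-to-end = 92.3 μs.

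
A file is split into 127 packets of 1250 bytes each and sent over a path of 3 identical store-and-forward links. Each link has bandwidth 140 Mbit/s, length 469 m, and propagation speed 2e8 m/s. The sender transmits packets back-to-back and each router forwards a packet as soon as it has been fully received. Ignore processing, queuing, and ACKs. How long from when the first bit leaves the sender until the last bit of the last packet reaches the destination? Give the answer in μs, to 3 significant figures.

Per-hop transmission t_tx = L/R = 10000/140000000 = 71.4286 μs.
Per-hop propagation t_prop = 469/200000000 = 2.345 μs.
Pipeline fill: first packet needs 3·t_tx to clear all hops; remaining 126 packets each add one t_tx.
Total = (3+127-1)·t_tx + 3·t_prop = 129·71.4286 + 3·2.345 = 9220 μs.

9220 μs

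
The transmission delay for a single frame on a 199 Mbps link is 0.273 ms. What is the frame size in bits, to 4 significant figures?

L = R × t_tx = 199000000 b/s × 0.000273 s = 54327 bits.

54330 bits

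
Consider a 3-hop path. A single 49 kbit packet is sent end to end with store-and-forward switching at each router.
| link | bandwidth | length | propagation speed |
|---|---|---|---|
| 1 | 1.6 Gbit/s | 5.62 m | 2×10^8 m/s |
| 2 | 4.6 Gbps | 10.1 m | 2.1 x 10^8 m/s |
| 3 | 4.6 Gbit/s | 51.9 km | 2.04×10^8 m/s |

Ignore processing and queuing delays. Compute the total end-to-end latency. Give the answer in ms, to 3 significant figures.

0.306 ms

L = 49000 bits.
Transmission delays (L/R per hop): 0.030625, 0.0106522, 0.0106522 ms; sum = 0.0519293 ms.
Propagation delays (d/s per hop): 2.81e-05, 4.80952e-05, 0.254412 ms; sum = 0.254488 ms.
End-to-end = 0.306 ms.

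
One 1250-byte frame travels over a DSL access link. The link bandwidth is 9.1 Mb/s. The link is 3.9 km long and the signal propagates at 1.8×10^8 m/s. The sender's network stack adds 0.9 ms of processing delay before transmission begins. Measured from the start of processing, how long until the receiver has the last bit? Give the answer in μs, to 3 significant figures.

2020 μs

L = 1250 × 8 = 10000 bits.
Transmission delay = L/R = 10000 / 9100000 = 1098.9 μs.
Propagation delay = d/s = 3900 m / 180000000 m/s = 21.6667 μs.
Plus processing delay 0.9 ms = 900 μs.
Total = 2020 μs.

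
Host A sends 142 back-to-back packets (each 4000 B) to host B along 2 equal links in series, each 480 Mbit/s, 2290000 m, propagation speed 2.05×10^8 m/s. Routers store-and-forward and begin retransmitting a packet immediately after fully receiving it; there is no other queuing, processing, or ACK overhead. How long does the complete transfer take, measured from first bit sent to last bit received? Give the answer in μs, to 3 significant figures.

Per-hop transmission t_tx = L/R = 32000/480000000 = 66.6667 μs.
Per-hop propagation t_prop = 2290000/2.05e+08 = 11170.7 μs.
Pipeline fill: first packet needs 2·t_tx to clear all hops; remaining 141 packets each add one t_tx.
Total = (2+142-1)·t_tx + 2·t_prop = 143·66.6667 + 2·11170.7 = 31900 μs.

31900 μs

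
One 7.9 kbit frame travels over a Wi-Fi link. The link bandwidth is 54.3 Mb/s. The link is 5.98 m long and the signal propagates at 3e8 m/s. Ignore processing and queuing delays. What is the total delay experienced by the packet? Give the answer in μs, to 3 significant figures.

146 μs

L = 7900 bits.
Transmission delay = L/R = 7900 / 54300000 = 145.488 μs.
Propagation delay = d/s = 5.98 m / 300000000 m/s = 0.0199333 μs.
Total = 146 μs.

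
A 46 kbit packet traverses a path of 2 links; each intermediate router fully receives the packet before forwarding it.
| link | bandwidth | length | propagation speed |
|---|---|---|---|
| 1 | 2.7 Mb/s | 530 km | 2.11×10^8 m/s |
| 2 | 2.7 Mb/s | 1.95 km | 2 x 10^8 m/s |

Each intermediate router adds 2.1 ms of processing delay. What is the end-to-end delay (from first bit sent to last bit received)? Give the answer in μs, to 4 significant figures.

L = 46000 bits.
Transmission delay per hop = L/R = 46000/2700000 = 17037 μs; 2 hops → 34074.1 μs.
Propagation delays (d/s per hop): 2511.85, 9.75 μs; sum = 2521.6 μs.
Processing at 1 router(s): 1 × 2.1 ms = 2100 μs.
End-to-end = 38700 μs.

38700 μs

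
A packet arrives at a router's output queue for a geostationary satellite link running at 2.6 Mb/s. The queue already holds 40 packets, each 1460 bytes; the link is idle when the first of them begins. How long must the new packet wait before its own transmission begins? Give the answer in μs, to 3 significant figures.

Each queued packet: L/R = 11680/2600000 = 4492.31 μs.
40 queued → 179692 μs.
Queuing delay = 180000 μs.

180000 μs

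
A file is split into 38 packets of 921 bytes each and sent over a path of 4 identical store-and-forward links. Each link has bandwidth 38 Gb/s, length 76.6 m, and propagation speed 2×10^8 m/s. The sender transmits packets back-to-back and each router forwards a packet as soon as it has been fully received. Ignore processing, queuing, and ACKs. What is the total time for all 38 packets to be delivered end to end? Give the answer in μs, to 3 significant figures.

Per-hop transmission t_tx = L/R = 7368/38000000000 = 0.193895 μs.
Per-hop propagation t_prop = 76.6/200000000 = 0.383 μs.
Pipeline fill: first packet needs 4·t_tx to clear all hops; remaining 37 packets each add one t_tx.
Total = (4+38-1)·t_tx + 4·t_prop = 41·0.193895 + 4·0.383 = 9.48 μs.

9.48 μs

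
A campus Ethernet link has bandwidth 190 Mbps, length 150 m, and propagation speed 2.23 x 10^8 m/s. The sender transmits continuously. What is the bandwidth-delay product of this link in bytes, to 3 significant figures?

16.0 bytes

Propagation delay = 150 / 223000000 = 6.72646e-07 s.
BDP = R × t_prop = 190000000 × 6.72646e-07 = 127.803 bits.
In bytes: 127.803/8 = 16.0 bytes.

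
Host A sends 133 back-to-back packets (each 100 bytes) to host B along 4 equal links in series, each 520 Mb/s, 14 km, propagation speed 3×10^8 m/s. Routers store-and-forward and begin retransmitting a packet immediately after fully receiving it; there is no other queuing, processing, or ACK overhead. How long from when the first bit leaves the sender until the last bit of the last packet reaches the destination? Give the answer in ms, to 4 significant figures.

Per-hop transmission t_tx = L/R = 800/520000000 = 0.00153846 ms.
Per-hop propagation t_prop = 14000/300000000 = 0.0466667 ms.
Pipeline fill: first packet needs 4·t_tx to clear all hops; remaining 132 packets each add one t_tx.
Total = (4+133-1)·t_tx + 4·t_prop = 136·0.00153846 + 4·0.0466667 = 0.3959 ms.

0.3959 ms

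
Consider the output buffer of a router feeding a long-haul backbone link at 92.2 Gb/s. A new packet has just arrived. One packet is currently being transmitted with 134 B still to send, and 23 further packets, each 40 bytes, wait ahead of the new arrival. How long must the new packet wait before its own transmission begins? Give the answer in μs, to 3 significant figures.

Each queued packet: L/R = 320/92200000000 = 0.00347072 μs.
23 queued → 0.0798265 μs.
Plus remaining 1072 bits of current packet: 0.0116269 μs.
Queuing delay = 0.0915 μs.

0.0915 μs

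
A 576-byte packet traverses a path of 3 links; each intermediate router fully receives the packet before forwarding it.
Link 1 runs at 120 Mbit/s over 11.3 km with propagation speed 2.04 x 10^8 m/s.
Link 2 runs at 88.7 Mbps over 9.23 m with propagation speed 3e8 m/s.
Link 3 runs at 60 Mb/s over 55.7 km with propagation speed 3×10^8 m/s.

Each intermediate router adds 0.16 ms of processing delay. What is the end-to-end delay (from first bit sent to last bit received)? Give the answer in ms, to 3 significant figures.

L = 576 × 8 = 4608 bits.
Transmission delays (L/R per hop): 0.0384, 0.0519504, 0.0768 ms; sum = 0.16715 ms.
Propagation delays (d/s per hop): 0.0553922, 3.07667e-05, 0.185667 ms; sum = 0.24109 ms.
Processing at 2 router(s): 2 × 0.16 ms = 0.32 ms.
End-to-end = 0.728 ms.

0.728 ms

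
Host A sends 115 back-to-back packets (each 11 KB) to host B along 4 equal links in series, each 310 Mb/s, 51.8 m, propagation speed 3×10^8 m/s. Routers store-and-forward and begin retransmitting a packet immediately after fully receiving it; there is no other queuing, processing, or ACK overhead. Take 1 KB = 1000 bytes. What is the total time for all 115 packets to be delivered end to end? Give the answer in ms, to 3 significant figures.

33.5 ms

Per-hop transmission t_tx = L/R = 88000/310000000 = 0.283871 ms.
Per-hop propagation t_prop = 51.8/300000000 = 0.000172667 ms.
Pipeline fill: first packet needs 4·t_tx to clear all hops; remaining 114 packets each add one t_tx.
Total = (4+115-1)·t_tx + 4·t_prop = 118·0.283871 + 4·0.000172667 = 33.5 ms.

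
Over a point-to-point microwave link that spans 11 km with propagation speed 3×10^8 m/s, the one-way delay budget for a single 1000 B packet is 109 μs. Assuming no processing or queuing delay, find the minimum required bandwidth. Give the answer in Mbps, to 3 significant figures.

L = 8000 bits.
Propagation delay = 11000 / 300000000 = 36.6667 μs.
Transmission budget = 109 − 36.6667 = 72.3333 μs.
R ≥ L / t_tx = 8000 bits / 7.23333e-05 s = 111 Mbps.

111 Mbps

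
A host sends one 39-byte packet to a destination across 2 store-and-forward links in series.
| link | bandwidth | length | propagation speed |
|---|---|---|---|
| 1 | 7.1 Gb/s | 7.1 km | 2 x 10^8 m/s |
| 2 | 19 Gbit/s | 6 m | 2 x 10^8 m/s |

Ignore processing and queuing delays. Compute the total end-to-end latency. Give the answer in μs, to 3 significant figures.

L = 39 × 8 = 312 bits.
Transmission delays (L/R per hop): 0.0439437, 0.0164211 μs; sum = 0.0603647 μs.
Propagation delays (d/s per hop): 35.5, 0.03 μs; sum = 35.53 μs.
End-to-end = 35.6 μs.

35.6 μs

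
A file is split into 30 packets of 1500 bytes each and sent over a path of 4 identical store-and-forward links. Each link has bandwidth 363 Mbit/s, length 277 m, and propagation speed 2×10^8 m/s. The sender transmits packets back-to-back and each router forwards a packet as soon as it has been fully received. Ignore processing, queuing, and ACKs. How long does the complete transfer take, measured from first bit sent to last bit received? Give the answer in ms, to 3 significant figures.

Per-hop transmission t_tx = L/R = 12000/363000000 = 0.0330579 ms.
Per-hop propagation t_prop = 277/200000000 = 0.001385 ms.
Pipeline fill: first packet needs 4·t_tx to clear all hops; remaining 29 packets each add one t_tx.
Total = (4+30-1)·t_tx + 4·t_prop = 33·0.0330579 + 4·0.001385 = 1.10 ms.

1.10 ms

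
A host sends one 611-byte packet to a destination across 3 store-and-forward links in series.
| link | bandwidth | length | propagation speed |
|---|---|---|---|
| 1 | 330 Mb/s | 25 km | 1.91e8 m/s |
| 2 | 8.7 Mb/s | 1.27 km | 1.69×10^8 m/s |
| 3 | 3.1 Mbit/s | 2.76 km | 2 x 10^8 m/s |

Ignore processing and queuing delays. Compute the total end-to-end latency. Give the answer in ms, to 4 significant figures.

L = 611 × 8 = 4888 bits.
Transmission delays (L/R per hop): 0.0148121, 0.561839, 1.57677 ms; sum = 2.15343 ms.
Propagation delays (d/s per hop): 0.13089, 0.00751479, 0.0138 ms; sum = 0.152205 ms.
End-to-end = 2.306 ms.

2.306 ms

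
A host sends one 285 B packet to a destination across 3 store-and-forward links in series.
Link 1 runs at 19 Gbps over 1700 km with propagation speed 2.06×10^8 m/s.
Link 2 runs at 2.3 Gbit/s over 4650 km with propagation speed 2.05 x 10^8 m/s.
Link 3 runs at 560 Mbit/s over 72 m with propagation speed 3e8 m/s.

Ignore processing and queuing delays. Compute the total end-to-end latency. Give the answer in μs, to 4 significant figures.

30940 μs

L = 285 × 8 = 2280 bits.
Transmission delays (L/R per hop): 0.12, 0.991304, 4.07143 μs; sum = 5.18273 μs.
Propagation delays (d/s per hop): 8252.43, 22682.9, 0.24 μs; sum = 30935.6 μs.
End-to-end = 30940 μs.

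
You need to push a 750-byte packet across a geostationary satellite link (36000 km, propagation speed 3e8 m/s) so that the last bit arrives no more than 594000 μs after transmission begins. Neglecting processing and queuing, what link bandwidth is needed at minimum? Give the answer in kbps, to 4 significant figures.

L = 6000 bits.
Propagation delay = 36000000 / 300000000 = 120000 μs.
Transmission budget = 594000 − 120000 = 474000 μs.
R ≥ L / t_tx = 6000 bits / 0.474 s = 12.66 kbps.

12.66 kbps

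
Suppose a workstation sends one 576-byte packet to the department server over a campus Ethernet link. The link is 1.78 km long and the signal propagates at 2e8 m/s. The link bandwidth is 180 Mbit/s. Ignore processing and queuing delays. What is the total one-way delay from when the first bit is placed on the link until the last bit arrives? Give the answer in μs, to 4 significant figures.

L = 576 × 8 = 4608 bits.
Transmission delay = L/R = 4608 / 180000000 = 25.6 μs.
Propagation delay = d/s = 1780 m / 200000000 m/s = 8.9 μs.
Total = 34.50 μs.

34.50 μs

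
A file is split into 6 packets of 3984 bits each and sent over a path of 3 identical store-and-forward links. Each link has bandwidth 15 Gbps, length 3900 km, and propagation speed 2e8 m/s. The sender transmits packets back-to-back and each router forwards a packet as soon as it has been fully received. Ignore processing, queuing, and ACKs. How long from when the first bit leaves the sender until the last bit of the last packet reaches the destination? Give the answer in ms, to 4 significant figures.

58.50 ms

Per-hop transmission t_tx = L/R = 3984/15000000000 = 0.0002656 ms.
Per-hop propagation t_prop = 3900000/200000000 = 19.5 ms.
Pipeline fill: first packet needs 3·t_tx to clear all hops; remaining 5 packets each add one t_tx.
Total = (3+6-1)·t_tx + 3·t_prop = 8·0.0002656 + 3·19.5 = 58.50 ms.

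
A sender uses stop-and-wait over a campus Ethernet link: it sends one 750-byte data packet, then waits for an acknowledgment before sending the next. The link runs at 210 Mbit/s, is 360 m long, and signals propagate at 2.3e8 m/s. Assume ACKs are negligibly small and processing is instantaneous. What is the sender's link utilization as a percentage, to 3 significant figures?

90.1 %

t_tx = L/R = 6000/210000000 = 2.85714e-05 s.
t_prop = 360/2.3e+08 = 1.56522e-06 s; RTT = 3.13043e-06 s.
Cycle = t_tx + RTT = 3.17019e-05 s.
Utilization = t_tx / cycle = 2.85714e-05/3.17019e-05 = 90.1 %.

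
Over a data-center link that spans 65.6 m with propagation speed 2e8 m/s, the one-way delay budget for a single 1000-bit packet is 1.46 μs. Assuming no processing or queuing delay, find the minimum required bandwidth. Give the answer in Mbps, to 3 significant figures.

883 Mbps

Propagation delay = 65.6 / 200000000 = 0.328 μs.
Transmission budget = 1.46 − 0.328 = 1.132 μs.
R ≥ L / t_tx = 1000 bits / 1.132e-06 s = 883 Mbps.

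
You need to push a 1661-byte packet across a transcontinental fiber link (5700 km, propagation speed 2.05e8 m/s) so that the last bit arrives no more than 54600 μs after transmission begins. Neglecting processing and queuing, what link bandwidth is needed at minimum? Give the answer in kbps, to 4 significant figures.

495.9 kbps

L = 13288 bits.
Propagation delay = 5700000 / 2.05e+08 = 27804.9 μs.
Transmission budget = 54600 − 27804.9 = 26795.1 μs.
R ≥ L / t_tx = 13288 bits / 0.0267951 s = 495.9 kbps.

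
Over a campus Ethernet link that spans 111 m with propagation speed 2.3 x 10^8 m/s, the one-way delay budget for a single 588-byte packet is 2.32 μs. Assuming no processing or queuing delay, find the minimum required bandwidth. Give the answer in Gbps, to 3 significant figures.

2.56 Gbps

L = 4704 bits.
Propagation delay = 111 / 2.3e+08 = 0.482609 μs.
Transmission budget = 2.32 − 0.482609 = 1.83739 μs.
R ≥ L / t_tx = 4704 bits / 1.83739e-06 s = 2.56 Gbps.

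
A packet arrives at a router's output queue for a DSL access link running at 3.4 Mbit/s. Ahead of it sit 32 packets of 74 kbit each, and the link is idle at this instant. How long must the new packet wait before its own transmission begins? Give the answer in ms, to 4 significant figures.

Each queued packet: L/R = 74000/3400000 = 21.7647 ms.
32 queued → 696.471 ms.
Queuing delay = 696.5 ms.

696.5 ms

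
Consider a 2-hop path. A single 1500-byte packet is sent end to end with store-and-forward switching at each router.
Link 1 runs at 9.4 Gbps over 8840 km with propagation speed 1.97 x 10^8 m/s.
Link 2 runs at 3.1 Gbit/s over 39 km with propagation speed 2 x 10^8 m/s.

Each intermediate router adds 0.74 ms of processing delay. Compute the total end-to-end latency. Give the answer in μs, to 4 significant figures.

45810 μs

L = 1500 × 8 = 12000 bits.
Transmission delays (L/R per hop): 1.2766, 3.87097 μs; sum = 5.14756 μs.
Propagation delays (d/s per hop): 44873.1, 195 μs; sum = 45068.1 μs.
Processing at 1 router(s): 1 × 0.74 ms = 740 μs.
End-to-end = 45810 μs.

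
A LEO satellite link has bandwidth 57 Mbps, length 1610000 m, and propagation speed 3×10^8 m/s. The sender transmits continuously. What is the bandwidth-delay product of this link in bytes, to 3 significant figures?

Propagation delay = 1610000 / 300000000 = 0.00536667 s.
BDP = R × t_prop = 57000000 × 0.00536667 = 305900 bits.
In bytes: 305900/8 = 38200 bytes.

38200 bytes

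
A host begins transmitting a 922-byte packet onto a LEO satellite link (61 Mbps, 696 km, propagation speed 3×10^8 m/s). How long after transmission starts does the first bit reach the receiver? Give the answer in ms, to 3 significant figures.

2.32 ms

First bit experiences only propagation delay: d/s = 696000/300000000 = 2.32 ms.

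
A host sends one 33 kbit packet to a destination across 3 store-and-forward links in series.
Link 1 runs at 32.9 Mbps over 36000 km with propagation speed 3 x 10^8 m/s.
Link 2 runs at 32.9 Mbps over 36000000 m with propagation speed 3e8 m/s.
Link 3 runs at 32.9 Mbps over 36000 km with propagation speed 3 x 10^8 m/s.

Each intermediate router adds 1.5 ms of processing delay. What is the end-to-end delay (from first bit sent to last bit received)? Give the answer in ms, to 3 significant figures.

366 ms

L = 33000 bits.
Transmission delay per hop = L/R = 33000/32900000 = 1.00304 ms; 3 hops → 3.00912 ms.
Propagation delays (d/s per hop): 120, 120, 120 ms; sum = 360 ms.
Processing at 2 router(s): 2 × 1.5 ms = 3 ms.
End-to-end = 366 ms.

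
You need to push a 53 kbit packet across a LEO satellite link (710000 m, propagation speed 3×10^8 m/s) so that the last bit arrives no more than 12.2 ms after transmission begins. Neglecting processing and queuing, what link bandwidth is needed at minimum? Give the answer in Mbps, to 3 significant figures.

5.39 Mbps

Propagation delay = 710000 / 300000000 = 2.36667 ms.
Transmission budget = 12.2 − 2.36667 = 9.83333 ms.
R ≥ L / t_tx = 53000 bits / 0.00983333 s = 5.39 Mbps.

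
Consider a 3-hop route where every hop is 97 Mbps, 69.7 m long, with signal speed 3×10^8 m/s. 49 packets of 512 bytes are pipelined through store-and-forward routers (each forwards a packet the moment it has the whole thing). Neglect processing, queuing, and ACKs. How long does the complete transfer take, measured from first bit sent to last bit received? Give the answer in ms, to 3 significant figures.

2.15 ms

Per-hop transmission t_tx = L/R = 4096/97000000 = 0.0422268 ms.
Per-hop propagation t_prop = 69.7/300000000 = 0.000232333 ms.
Pipeline fill: first packet needs 3·t_tx to clear all hops; remaining 48 packets each add one t_tx.
Total = (3+49-1)·t_tx + 3·t_prop = 51·0.0422268 + 3·0.000232333 = 2.15 ms.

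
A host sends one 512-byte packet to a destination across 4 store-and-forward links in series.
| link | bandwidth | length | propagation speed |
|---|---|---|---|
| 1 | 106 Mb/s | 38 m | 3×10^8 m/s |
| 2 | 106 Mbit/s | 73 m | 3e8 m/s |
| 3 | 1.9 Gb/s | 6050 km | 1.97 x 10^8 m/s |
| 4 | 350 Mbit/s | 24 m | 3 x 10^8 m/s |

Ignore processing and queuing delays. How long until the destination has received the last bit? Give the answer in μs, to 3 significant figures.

L = 512 × 8 = 4096 bits.
Transmission delays (L/R per hop): 38.6415, 38.6415, 2.15579, 11.7029 μs; sum = 91.1417 μs.
Propagation delays (d/s per hop): 0.126667, 0.243333, 30710.7, 0.08 μs; sum = 30711.1 μs.
End-to-end = 30800 μs.

30800 μs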